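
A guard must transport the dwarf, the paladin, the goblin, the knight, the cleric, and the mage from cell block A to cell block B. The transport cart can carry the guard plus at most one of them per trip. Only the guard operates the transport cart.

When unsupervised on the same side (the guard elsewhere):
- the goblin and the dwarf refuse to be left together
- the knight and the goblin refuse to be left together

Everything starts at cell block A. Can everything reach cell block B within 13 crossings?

Yes — this plan uses 13 crossings (≤ 13):
1. Guard goes to cell block B with the goblin.  [cell block A: the cleric, the dwarf, the knight, the mage, the paladin | cell block B: the goblin]
2. Guard goes back to cell block A alone.  [cell block A: the cleric, the dwarf, the knight, the mage, the paladin | cell block B: the goblin]
3. Guard goes to cell block B with the dwarf.  [cell block A: the cleric, the knight, the mage, the paladin | cell block B: the dwarf, the goblin]
4. Guard goes back to cell block A with the goblin.  [cell block A: the cleric, the goblin, the knight, the mage, the paladin | cell block B: the dwarf]
5. Guard goes to cell block B with the knight.  [cell block A: the cleric, the goblin, the mage, the paladin | cell block B: the dwarf, the knight]
6. Guard goes back to cell block A alone.  [cell block A: the cleric, the goblin, the mage, the paladin | cell block B: the dwarf, the knight]
7. Guard goes to cell block B with the paladin.  [cell block A: the cleric, the goblin, the mage | cell block B: the dwarf, the knight, the paladin]
8. Guard goes back to cell block A alone.  [cell block A: the cleric, the goblin, the mage | cell block B: the dwarf, the knight, the paladin]
9. Guard goes to cell block B with the cleric.  [cell block A: the goblin, the mage | cell block B: the cleric, the dwarf, the knight, the paladin]
10. Guard goes back to cell block A alone.  [cell block A: the goblin, the mage | cell block B: the cleric, the dwarf, the knight, the paladin]
11. Guard goes to cell block B with the mage.  [cell block A: the goblin | cell block B: the cleric, the dwarf, the knight, the mage, the paladin]
12. Guard goes back to cell block A alone.  [cell block A: the goblin | cell block B: the cleric, the dwarf, the knight, the mage, the paladin]
13. Guard goes to cell block B with the goblin.  [cell block A: — | cell block B: the cleric, the dwarf, the goblin, the knight, the mage, the paladin]

Yes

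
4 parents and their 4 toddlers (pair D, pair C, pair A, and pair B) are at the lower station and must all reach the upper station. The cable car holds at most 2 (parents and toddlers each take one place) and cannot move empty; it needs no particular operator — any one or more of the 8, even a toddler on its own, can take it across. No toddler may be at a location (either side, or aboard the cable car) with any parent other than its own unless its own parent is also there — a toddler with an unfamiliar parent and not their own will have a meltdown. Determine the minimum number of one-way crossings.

Following every safe sequence of crossings from the start, the most of the 8 that can be at the upper station as the cable car arrives there on crossings 1, 3, 5 is 2, 3, 4 respectively; the best ever achieved is 4 of 8.
From crossing 7 on, no configuration arises that was not already reachable earlier: only 44 distinct safe configurations (who is on which side, and where the cable car is) can ever be reached, none of them has everyone across, and every continuation just revisits them. So no valid plan exists.

impossible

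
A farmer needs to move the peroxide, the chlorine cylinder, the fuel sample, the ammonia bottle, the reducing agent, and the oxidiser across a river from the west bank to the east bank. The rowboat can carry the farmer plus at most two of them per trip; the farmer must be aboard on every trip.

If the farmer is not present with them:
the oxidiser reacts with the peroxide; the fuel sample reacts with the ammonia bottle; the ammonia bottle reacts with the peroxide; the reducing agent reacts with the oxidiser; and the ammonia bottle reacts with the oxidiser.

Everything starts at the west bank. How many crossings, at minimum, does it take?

Counting alone: the farmer can take at most 2 across per trip to the east bank, so moving all 6 needs at least 3 loaded trips out, with a return between consecutive ones — at least 5 crossings.
The safety rule pushes this higher. Following every safe sequence of crossings, the most of the 6 that can be at the east bank as the rowboat arrives there on crossings 5, 7 is 4, 5 respectively — never all 6.
So no plan with fewer than 9 crossings exists, and this one achieves 9:
1. Farmer goes to the east bank with the ammonia bottle and the oxidiser.
2. Farmer goes back to the west bank with the ammonia bottle.
3. Farmer goes to the east bank with the fuel sample and the peroxide.
4. Farmer goes back to the west bank with the peroxide.
5. Farmer goes to the east bank with the chlorine cylinder and the peroxide.
6. Farmer goes back to the west bank with the peroxide.
7. Farmer goes to the east bank with the peroxide and the reducing agent.
8. Farmer goes back to the west bank with the oxidiser.
9. Farmer goes to the east bank with the ammonia bottle and the oxidiser.

9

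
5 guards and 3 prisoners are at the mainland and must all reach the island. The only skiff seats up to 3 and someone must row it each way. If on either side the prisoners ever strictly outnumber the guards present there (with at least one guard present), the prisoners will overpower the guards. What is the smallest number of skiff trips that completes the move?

7

Counting alone: each trip to the island takes at most 3 across and each return brings at least 1 back, so after t trips out (and t−1 returns) at most 3t − (t−1) of the 8 are across; that first reaches 8 at t = 4, so at least 7 crossings are needed.
The plan below uses exactly 7 crossings, so it is optimal:
1. 2 prisoners → the island.  (the mainland: 5G 1P; the island: 0G 2P)
2. 1 prisoner ← the mainland.  (the mainland: 5G 2P; the island: 0G 1P)
3. 2 guards and 1 prisoner → the island.  (the mainland: 3G 1P; the island: 2G 2P)
4. 1 prisoner ← the mainland.  (the mainland: 3G 2P; the island: 2G 1P)
5. 1 guard and 2 prisoners → the island.  (the mainland: 2G 0P; the island: 3G 3P)
6. 1 prisoner ← the mainland.  (the mainland: 2G 1P; the island: 3G 2P)
7. 2 guards and 1 prisoner → the island.  (the mainland: 0G 0P; the island: 5G 3P)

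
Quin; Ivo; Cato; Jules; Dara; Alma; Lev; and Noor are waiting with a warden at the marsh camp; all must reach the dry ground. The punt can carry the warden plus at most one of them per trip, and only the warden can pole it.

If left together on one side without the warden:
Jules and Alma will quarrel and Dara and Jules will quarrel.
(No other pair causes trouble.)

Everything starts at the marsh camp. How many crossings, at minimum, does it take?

Counting alone: the warden can take at most 1 across per trip to the dry ground, so moving all 8 needs at least 8 loaded trips out, with a return between consecutive ones — at least 15 crossings.
The safety rule pushes this higher. Following every safe sequence of crossings, the most of the 8 that can be at the dry ground as the punt arrives there on crossing 15 is 7 — never all 8.
So no plan with fewer than 17 crossings exists, and this one achieves 17:
1. Warden goes to the dry ground with Jules.  [the marsh camp: Alma, Cato, Dara, Ivo, Lev, Noor, Quin | the dry ground: Jules]
2. Warden goes back to the marsh camp alone.  [the marsh camp: Alma, Cato, Dara, Ivo, Lev, Noor, Quin | the dry ground: Jules]
3. Warden goes to the dry ground with Quin.  [the marsh camp: Alma, Cato, Dara, Ivo, Lev, Noor | the dry ground: Jules, Quin]
4. Warden goes back to the marsh camp alone.  [the marsh camp: Alma, Cato, Dara, Ivo, Lev, Noor | the dry ground: Jules, Quin]
5. Warden goes to the dry ground with Ivo.  [the marsh camp: Alma, Cato, Dara, Lev, Noor | the dry ground: Ivo, Jules, Quin]
6. Warden goes back to the marsh camp alone.  [the marsh camp: Alma, Cato, Dara, Lev, Noor | the dry ground: Ivo, Jules, Quin]
7. Warden goes to the dry ground with Cato.  [the marsh camp: Alma, Dara, Lev, Noor | the dry ground: Cato, Ivo, Jules, Quin]
8. Warden goes back to the marsh camp alone.  [the marsh camp: Alma, Dara, Lev, Noor | the dry ground: Cato, Ivo, Jules, Quin]
9. Warden goes to the dry ground with Dara.  [the marsh camp: Alma, Lev, Noor | the dry ground: Cato, Dara, Ivo, Jules, Quin]
10. Warden goes back to the marsh camp with Jules.  [the marsh camp: Alma, Jules, Lev, Noor | the dry ground: Cato, Dara, Ivo, Quin]
11. Warden goes to the dry ground with Alma.  [the marsh camp: Jules, Lev, Noor | the dry ground: Alma, Cato, Dara, Ivo, Quin]
12. Warden goes back to the marsh camp alone.  [the marsh camp: Jules, Lev, Noor | the dry ground: Alma, Cato, Dara, Ivo, Quin]
13. Warden goes to the dry ground with Lev.  [the marsh camp: Jules, Noor | the dry ground: Alma, Cato, Dara, Ivo, Lev, Quin]
14. Warden goes back to the marsh camp alone.  [the marsh camp: Jules, Noor | the dry ground: Alma, Cato, Dara, Ivo, Lev, Quin]
15. Warden goes to the dry ground with Noor.  [the marsh camp: Jules | the dry ground: Alma, Cato, Dara, Ivo, Lev, Noor, Quin]
16. Warden goes back to the marsh camp alone.  [the marsh camp: Jules | the dry ground: Alma, Cato, Dara, Ivo, Lev, Noor, Quin]
17. Warden goes to the dry ground with Jules.  [the marsh camp: — | the dry ground: Alma, Cato, Dara, Ivo, Jules, Lev, Noor, Quin]

17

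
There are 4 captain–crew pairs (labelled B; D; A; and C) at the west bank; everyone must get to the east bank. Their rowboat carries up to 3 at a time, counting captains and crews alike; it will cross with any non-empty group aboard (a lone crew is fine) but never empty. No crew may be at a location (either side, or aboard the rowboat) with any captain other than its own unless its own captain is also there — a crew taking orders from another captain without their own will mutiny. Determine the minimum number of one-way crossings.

9

Counting alone: each trip to the east bank takes at most 3 across and each return brings at least 1 back, so after t trips out (and t−1 returns) at most 3t − (t−1) of the 8 are across; that first reaches 8 at t = 4, so at least 7 crossings are needed.
The safety rule pushes this higher. Following every safe sequence of crossings, the most of the 8 that can be at the east bank as the rowboat arrives there on crossing 7 is 7 — never all 8.
So no plan with fewer than 9 crossings exists, and this one achieves 9:
1. captain B and crew B cross → the east bank.
2. captain B crosses ← the west bank.
3. captain B, captain D, and crew D cross → the east bank.
4. captain B and crew B cross ← the west bank.
5. captain A, captain B, and captain C cross → the east bank.
6. crew D crosses ← the west bank.
7. crew B and crew D cross → the east bank.
8. crew B crosses ← the west bank.
9. crew A, crew B, and crew C cross → the east bank.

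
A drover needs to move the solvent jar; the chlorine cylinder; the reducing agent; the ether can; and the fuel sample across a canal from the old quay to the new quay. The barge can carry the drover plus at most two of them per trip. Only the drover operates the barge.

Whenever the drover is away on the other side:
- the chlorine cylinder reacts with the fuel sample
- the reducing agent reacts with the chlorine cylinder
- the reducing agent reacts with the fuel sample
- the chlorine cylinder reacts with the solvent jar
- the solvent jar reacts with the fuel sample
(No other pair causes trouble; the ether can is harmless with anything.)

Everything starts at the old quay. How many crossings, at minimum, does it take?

7

Counting alone: the drover can take at most 2 across per trip to the new quay, so moving all 5 needs at least 3 loaded trips out, with a return between consecutive ones — at least 5 crossings.
The safety rule pushes this higher. Following every safe sequence of crossings, the most of the 5 that can be at the new quay as the barge arrives there on crossing 5 is 4 — never all 5.
So no plan with fewer than 7 crossings exists, and this one achieves 7:
1. Drover goes to the new quay with the chlorine cylinder and the fuel sample.
2. Drover goes back to the old quay with the chlorine cylinder.
3. Drover goes to the new quay with the reducing agent and the solvent jar.
4. Drover goes back to the old quay with the fuel sample.
5. Drover goes to the new quay with the chlorine cylinder and the ether can.
6. Drover goes back to the old quay with the chlorine cylinder.
7. Drover goes to the new quay with the chlorine cylinder and the fuel sample.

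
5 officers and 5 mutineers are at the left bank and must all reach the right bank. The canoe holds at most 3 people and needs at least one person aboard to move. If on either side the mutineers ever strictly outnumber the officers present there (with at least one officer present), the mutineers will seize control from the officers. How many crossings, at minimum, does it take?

Counting alone: each trip to the right bank takes at most 3 across and each return brings at least 1 back, so after t trips out (and t−1 returns) at most 3t − (t−1) of the 10 are across; that first reaches 10 at t = 5, so at least 9 crossings are needed.
The safety rule pushes this higher. Following every safe sequence of crossings, the most of the 10 that can be at the right bank as the canoe arrives there on crossing 9 is 9 — never all 10.
So no plan with fewer than 11 crossings exists, and this one achieves 11:
1. 2 mutineers → the right bank.  (the left bank: 5O 3M; the right bank: 0O 2M)
2. 1 mutineer ← the left bank.  (the left bank: 5O 4M; the right bank: 0O 1M)
3. 3 mutineers → the right bank.  (the left bank: 5O 1M; the right bank: 0O 4M)
4. 1 mutineer ← the left bank.  (the left bank: 5O 2M; the right bank: 0O 3M)
5. 3 officers → the right bank.  (the left bank: 2O 2M; the right bank: 3O 3M)
6. 1 officer and 1 mutineer ← the left bank.  (the left bank: 3O 3M; the right bank: 2O 2M)
7. 3 officers → the right bank.  (the left bank: 0O 3M; the right bank: 5O 2M)
8. 1 mutineer ← the left bank.  (the left bank: 0O 4M; the right bank: 5O 1M)
9. 2 mutineers → the right bank.  (the left bank: 0O 2M; the right bank: 5O 3M)
10. 1 mutineer ← the left bank.  (the left bank: 0O 3M; the right bank: 5O 2M)
11. 3 mutineers → the right bank.  (the left bank: 0O 0M; the right bank: 5O 5M)

11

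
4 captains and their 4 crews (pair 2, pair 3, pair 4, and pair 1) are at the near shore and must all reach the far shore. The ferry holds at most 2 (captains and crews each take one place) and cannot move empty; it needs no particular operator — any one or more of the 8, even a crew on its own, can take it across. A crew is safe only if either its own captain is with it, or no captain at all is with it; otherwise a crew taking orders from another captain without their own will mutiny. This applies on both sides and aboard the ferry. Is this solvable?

Following every safe sequence of crossings from the start, the most of the 8 that can be at the far shore as the ferry arrives there on crossings 1, 3, 5 is 2, 3, 4 respectively; the best ever achieved is 4 of 8.
From crossing 7 on, no configuration arises that was not already reachable earlier: only 44 distinct safe configurations (who is on which side, and where the ferry is) can ever be reached, none of them has everyone across, and every continuation just revisits them. So no valid plan exists.

No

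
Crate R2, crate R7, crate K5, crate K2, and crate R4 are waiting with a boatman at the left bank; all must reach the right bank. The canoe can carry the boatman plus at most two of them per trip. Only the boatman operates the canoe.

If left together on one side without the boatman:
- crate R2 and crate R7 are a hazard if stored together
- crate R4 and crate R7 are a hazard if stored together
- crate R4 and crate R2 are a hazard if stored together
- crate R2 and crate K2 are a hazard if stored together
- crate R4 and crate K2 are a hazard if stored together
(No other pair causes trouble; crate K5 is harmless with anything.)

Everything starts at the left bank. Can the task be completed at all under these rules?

Yes

1. Boatman goes to the right bank with crate R2 and crate R4.  [the left bank: crate K2, crate K5, crate R7 | the right bank: crate R2, crate R4]
2. Boatman goes back to the left bank with crate R2.  [the left bank: crate K2, crate K5, crate R2, crate R7 | the right bank: crate R4]
3. Boatman goes to the right bank with crate K5 and crate R2.  [the left bank: crate K2, crate R7 | the right bank: crate K5, crate R2, crate R4]
4. Boatman goes back to the left bank with crate R2.  [the left bank: crate K2, crate R2, crate R7 | the right bank: crate K5, crate R4]
5. Boatman goes to the right bank with crate K2 and crate R7.  [the left bank: crate R2 | the right bank: crate K2, crate K5, crate R4, crate R7]
6. Boatman goes back to the left bank with crate R4.  [the left bank: crate R2, crate R4 | the right bank: crate K2, crate K5, crate R7]
7. Boatman goes to the right bank with crate R2 and crate R4.  [the left bank: — | the right bank: crate K2, crate K5, crate R2, crate R4, crate R7]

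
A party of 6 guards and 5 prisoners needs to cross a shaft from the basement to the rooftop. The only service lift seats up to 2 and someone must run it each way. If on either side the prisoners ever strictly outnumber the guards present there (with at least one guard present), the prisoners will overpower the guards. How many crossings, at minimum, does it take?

19

Counting alone: each trip to the rooftop takes at most 2 across and each return brings at least 1 back, so after t trips out (and t−1 returns) at most 2t − (t−1) of the 11 are across; that first reaches 11 at t = 10, so at least 19 crossings are needed.
The plan below uses exactly 19 crossings, so it is optimal:
1. 2 prisoners → the rooftop.  (the basement: 6G 3P; the rooftop: 0G 2P)
2. 1 prisoner ← the basement.  (the basement: 6G 4P; the rooftop: 0G 1P)
3. 2 prisoners → the rooftop.  (the basement: 6G 2P; the rooftop: 0G 3P)
4. 1 prisoner ← the basement.  (the basement: 6G 3P; the rooftop: 0G 2P)
5. 2 guards → the rooftop.  (the basement: 4G 3P; the rooftop: 2G 2P)
6. 1 prisoner ← the basement.  (the basement: 4G 4P; the rooftop: 2G 1P)
7. 1 guard and 1 prisoner → the rooftop.  (the basement: 3G 3P; the rooftop: 3G 2P)
8. 1 guard ← the basement.  (the basement: 4G 3P; the rooftop: 2G 2P)
9. 1 guard and 1 prisoner → the rooftop.  (the basement: 3G 2P; the rooftop: 3G 3P)
10. 1 prisoner ← the basement.  (the basement: 3G 3P; the rooftop: 3G 2P)
11. 1 guard and 1 prisoner → the rooftop.  (the basement: 2G 2P; the rooftop: 4G 3P)
12. 1 guard ← the basement.  (the basement: 3G 2P; the rooftop: 3G 3P)
13. 1 guard and 1 prisoner → the rooftop.  (the basement: 2G 1P; the rooftop: 4G 4P)
14. 1 prisoner ← the basement.  (the basement: 2G 2P; the rooftop: 4G 3P)
15. 1 guard and 1 prisoner → the rooftop.  (the basement: 1G 1P; the rooftop: 5G 4P)
16. 1 guard ← the basement.  (the basement: 2G 1P; the rooftop: 4G 4P)
17. 1 guard and 1 prisoner → the rooftop.  (the basement: 1G 0P; the rooftop: 5G 5P)
18. 1 prisoner ← the basement.  (the basement: 1G 1P; the rooftop: 5G 4P)
19. 1 guard and 1 prisoner → the rooftop.  (the basement: 0G 0P; the rooftop: 6G 5P)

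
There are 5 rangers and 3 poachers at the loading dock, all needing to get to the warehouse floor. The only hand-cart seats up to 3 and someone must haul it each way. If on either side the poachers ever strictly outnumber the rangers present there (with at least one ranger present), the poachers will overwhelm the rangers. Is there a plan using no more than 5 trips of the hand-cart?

Counting alone: each trip to the warehouse floor takes at most 3 across and each return brings at least 1 back, so after t trips out (and t−1 returns) at most 3t − (t−1) of the 8 are across; that first reaches 8 at t = 4, so at least 7 crossings are needed.
Since 5 < 7, 5 crossings cannot be enough. (The shortest complete plan in fact takes 7:)
1. 2 poachers → the warehouse floor.  (the loading dock: 5R 1P; the warehouse floor: 0R 2P)
2. 1 poacher ← the loading dock.  (the loading dock: 5R 2P; the warehouse floor: 0R 1P)
3. 2 rangers and 1 poacher → the warehouse floor.  (the loading dock: 3R 1P; the warehouse floor: 2R 2P)
4. 1 poacher ← the loading dock.  (the loading dock: 3R 2P; the warehouse floor: 2R 1P)
5. 1 ranger and 2 poachers → the warehouse floor.  (the loading dock: 2R 0P; the warehouse floor: 3R 3P)
6. 1 poacher ← the loading dock.  (the loading dock: 2R 1P; the warehouse floor: 3R 2P)
7. 2 rangers and 1 poacher → the warehouse floor.  (the loading dock: 0R 0P; the warehouse floor: 5R 3P)

No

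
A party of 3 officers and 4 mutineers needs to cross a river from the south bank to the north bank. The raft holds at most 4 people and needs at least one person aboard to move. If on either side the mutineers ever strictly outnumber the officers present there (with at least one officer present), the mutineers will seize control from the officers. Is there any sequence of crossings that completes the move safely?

The mutineers already outnumber the officers at the south bank before anyone moves, so the starting position itself is disallowed.

No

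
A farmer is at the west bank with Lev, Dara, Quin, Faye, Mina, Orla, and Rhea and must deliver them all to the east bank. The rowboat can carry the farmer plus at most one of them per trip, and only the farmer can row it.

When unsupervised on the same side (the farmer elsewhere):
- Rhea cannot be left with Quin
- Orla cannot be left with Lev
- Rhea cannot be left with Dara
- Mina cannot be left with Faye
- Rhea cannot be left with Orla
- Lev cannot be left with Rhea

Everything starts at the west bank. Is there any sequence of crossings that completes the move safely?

No

Whatever the first load, the items left behind include a forbidden pair without the farmer. No opening move is safe, so no plan exists.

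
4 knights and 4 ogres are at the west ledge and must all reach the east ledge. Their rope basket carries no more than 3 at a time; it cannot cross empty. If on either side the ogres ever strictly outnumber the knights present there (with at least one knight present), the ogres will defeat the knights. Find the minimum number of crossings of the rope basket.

9

Counting alone: each trip to the east ledge takes at most 3 across and each return brings at least 1 back, so after t trips out (and t−1 returns) at most 3t − (t−1) of the 8 are across; that first reaches 8 at t = 4, so at least 7 crossings are needed.
The safety rule pushes this higher. Following every safe sequence of crossings, the most of the 8 that can be at the east ledge as the rope basket arrives there on crossing 7 is 7 — never all 8.
So no plan with fewer than 9 crossings exists, and this one achieves 9:
1. 2 ogres → the east ledge.  (the west ledge: 4K 2O; the east ledge: 0K 2O)
2. 1 ogre ← the west ledge.  (the west ledge: 4K 3O; the east ledge: 0K 1O)
3. 3 ogres → the east ledge.  (the west ledge: 4K 0O; the east ledge: 0K 4O)
4. 1 ogre ← the west ledge.  (the west ledge: 4K 1O; the east ledge: 0K 3O)
5. 3 knights → the east ledge.  (the west ledge: 1K 1O; the east ledge: 3K 3O)
6. 1 knight and 1 ogre ← the west ledge.  (the west ledge: 2K 2O; the east ledge: 2K 2O)
7. 2 knights → the east ledge.  (the west ledge: 0K 2O; the east ledge: 4K 2O)
8. 1 ogre ← the west ledge.  (the west ledge: 0K 3O; the east ledge: 4K 1O)
9. 3 ogres → the east ledge.  (the west ledge: 0K 0O; the east ledge: 4K 4O)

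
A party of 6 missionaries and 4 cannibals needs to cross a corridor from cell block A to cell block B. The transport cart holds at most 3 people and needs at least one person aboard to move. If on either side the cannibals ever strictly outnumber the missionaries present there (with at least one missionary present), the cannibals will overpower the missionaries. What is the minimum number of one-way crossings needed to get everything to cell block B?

9

Counting alone: each trip to cell block B takes at most 3 across and each return brings at least 1 back, so after t trips out (and t−1 returns) at most 3t − (t−1) of the 10 are across; that first reaches 10 at t = 5, so at least 9 crossings are needed.
The plan below uses exactly 9 crossings, so it is optimal:
1. 2 cannibals → cell block B.  (cell block A: 6M 2C; cell block B: 0M 2C)
2. 1 cannibal ← cell block A.  (cell block A: 6M 3C; cell block B: 0M 1C)
3. 3 cannibals → cell block B.  (cell block A: 6M 0C; cell block B: 0M 4C)
4. 1 cannibal ← cell block A.  (cell block A: 6M 1C; cell block B: 0M 3C)
5. 3 missionaries → cell block B.  (cell block A: 3M 1C; cell block B: 3M 3C)
6. 1 cannibal ← cell block A.  (cell block A: 3M 2C; cell block B: 3M 2C)
7. 1 missionary and 2 cannibals → cell block B.  (cell block A: 2M 0C; cell block B: 4M 4C)
8. 1 cannibal ← cell block A.  (cell block A: 2M 1C; cell block B: 4M 3C)
9. 2 missionaries and 1 cannibal → cell block B.  (cell block A: 0M 0C; cell block B: 6M 4C)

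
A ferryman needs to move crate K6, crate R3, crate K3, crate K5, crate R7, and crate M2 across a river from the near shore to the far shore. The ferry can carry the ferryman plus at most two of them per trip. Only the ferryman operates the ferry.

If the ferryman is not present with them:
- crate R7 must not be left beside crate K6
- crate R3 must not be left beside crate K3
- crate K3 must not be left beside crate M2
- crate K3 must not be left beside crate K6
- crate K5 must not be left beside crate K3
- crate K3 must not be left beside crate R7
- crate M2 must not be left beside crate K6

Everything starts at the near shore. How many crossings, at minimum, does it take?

9

Counting alone: the ferryman can take at most 2 across per trip to the far shore, so moving all 6 needs at least 3 loaded trips out, with a return between consecutive ones — at least 5 crossings.
The safety rule pushes this higher. Following every safe sequence of crossings, the most of the 6 that can be at the far shore as the ferry arrives there on crossings 5, 7 is 4, 5 respectively — never all 6.
So no plan with fewer than 9 crossings exists, and this one achieves 9:
1. Ferryman goes to the far shore with crate K3 and crate K6.  [the near shore: crate K5, crate M2, crate R3, crate R7 | the far shore: crate K3, crate K6]
2. Ferryman goes back to the near shore with crate K6.  [the near shore: crate K5, crate K6, crate M2, crate R3, crate R7 | the far shore: crate K3]
3. Ferryman goes to the far shore with crate K6 and crate R3.  [the near shore: crate K5, crate M2, crate R7 | the far shore: crate K3, crate K6, crate R3]
4. Ferryman goes back to the near shore with crate K3.  [the near shore: crate K3, crate K5, crate M2, crate R7 | the far shore: crate K6, crate R3]
5. Ferryman goes to the far shore with crate K3 and crate K5.  [the near shore: crate M2, crate R7 | the far shore: crate K3, crate K5, crate K6, crate R3]
6. Ferryman goes back to the near shore with crate K3.  [the near shore: crate K3, crate M2, crate R7 | the far shore: crate K5, crate K6, crate R3]
7. Ferryman goes to the far shore with crate M2 and crate R7.  [the near shore: crate K3 | the far shore: crate K5, crate K6, crate M2, crate R3, crate R7]
8. Ferryman goes back to the near shore with crate K6.  [the near shore: crate K3, crate K6 | the far shore: crate K5, crate M2, crate R3, crate R7]
9. Ferryman goes to the far shore with crate K3 and crate K6.  [the near shore: — | the far shore: crate K3, crate K5, crate K6, crate M2, crate R3, crate R7]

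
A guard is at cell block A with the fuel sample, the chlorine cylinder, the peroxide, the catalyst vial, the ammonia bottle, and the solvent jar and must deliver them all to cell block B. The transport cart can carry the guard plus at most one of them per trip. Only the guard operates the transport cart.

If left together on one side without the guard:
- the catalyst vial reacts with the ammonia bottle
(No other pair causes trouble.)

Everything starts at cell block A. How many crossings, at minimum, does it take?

Counting alone: the guard can take at most 1 across per trip to cell block B, so moving all 6 needs at least 6 loaded trips out, with a return between consecutive ones — at least 11 crossings.
The plan below uses exactly 11 crossings, so it is optimal:
1. Guard goes to cell block B with the catalyst vial.  [cell block A: the ammonia bottle, the chlorine cylinder, the fuel sample, the peroxide, the solvent jar | cell block B: the catalyst vial]
2. Guard goes back to cell block A alone.  [cell block A: the ammonia bottle, the chlorine cylinder, the fuel sample, the peroxide, the solvent jar | cell block B: the catalyst vial]
3. Guard goes to cell block B with the fuel sample.  [cell block A: the ammonia bottle, the chlorine cylinder, the peroxide, the solvent jar | cell block B: the catalyst vial, the fuel sample]
4. Guard goes back to cell block A alone.  [cell block A: the ammonia bottle, the chlorine cylinder, the peroxide, the solvent jar | cell block B: the catalyst vial, the fuel sample]
5. Guard goes to cell block B with the chlorine cylinder.  [cell block A: the ammonia bottle, the peroxide, the solvent jar | cell block B: the catalyst vial, the chlorine cylinder, the fuel sample]
6. Guard goes back to cell block A alone.  [cell block A: the ammonia bottle, the peroxide, the solvent jar | cell block B: the catalyst vial, the chlorine cylinder, the fuel sample]
7. Guard goes to cell block B with the peroxide.  [cell block A: the ammonia bottle, the solvent jar | cell block B: the catalyst vial, the chlorine cylinder, the fuel sample, the peroxide]
8. Guard goes back to cell block A alone.  [cell block A: the ammonia bottle, the solvent jar | cell block B: the catalyst vial, the chlorine cylinder, the fuel sample, the peroxide]
9. Guard goes to cell block B with the solvent jar.  [cell block A: the ammonia bottle | cell block B: the catalyst vial, the chlorine cylinder, the fuel sample, the peroxide, the solvent jar]
10. Guard goes back to cell block A alone.  [cell block A: the ammonia bottle | cell block B: the catalyst vial, the chlorine cylinder, the fuel sample, the peroxide, the solvent jar]
11. Guard goes to cell block B with the ammonia bottle.  [cell block A: — | cell block B: the ammonia bottle, the catalyst vial, the chlorine cylinder, the fuel sample, the peroxide, the solvent jar]

11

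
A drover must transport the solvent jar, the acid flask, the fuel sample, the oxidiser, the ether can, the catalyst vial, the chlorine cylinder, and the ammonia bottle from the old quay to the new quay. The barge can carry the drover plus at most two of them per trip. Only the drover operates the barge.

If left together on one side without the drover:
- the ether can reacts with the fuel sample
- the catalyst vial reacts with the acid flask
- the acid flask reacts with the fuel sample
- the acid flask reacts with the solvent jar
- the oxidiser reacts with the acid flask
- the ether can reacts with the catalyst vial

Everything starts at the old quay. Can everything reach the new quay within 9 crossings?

Yes — this plan uses 9 crossings (≤ 9):
1. Drover goes to the new quay with the acid flask and the ether can.
2. Drover goes back to the old quay alone.
3. Drover goes to the new quay with the fuel sample and the solvent jar.
4. Drover goes back to the old quay with the acid flask and the ether can.
5. Drover goes to the new quay with the catalyst vial and the oxidiser.
6. Drover goes back to the old quay alone.
7. Drover goes to the new quay with the ammonia bottle and the chlorine cylinder.
8. Drover goes back to the old quay alone.
9. Drover goes to the new quay with the acid flask and the ether can.

Yes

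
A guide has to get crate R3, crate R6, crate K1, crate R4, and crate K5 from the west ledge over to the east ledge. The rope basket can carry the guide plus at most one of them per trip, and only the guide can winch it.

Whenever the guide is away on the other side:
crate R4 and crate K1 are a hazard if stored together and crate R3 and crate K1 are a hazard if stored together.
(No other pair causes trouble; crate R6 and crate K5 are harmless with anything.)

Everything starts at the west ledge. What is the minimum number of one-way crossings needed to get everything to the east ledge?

11

Counting alone: the guide can take at most 1 across per trip to the east ledge, so moving all 5 needs at least 5 loaded trips out, with a return between consecutive ones — at least 9 crossings.
The safety rule pushes this higher. Following every safe sequence of crossings, the most of the 5 that can be at the east ledge as the rope basket arrives there on crossing 9 is 4 — never all 5.
So no plan with fewer than 11 crossings exists, and this one achieves 11:
1. Guide goes to the east ledge with crate K1.
2. Guide goes back to the west ledge alone.
3. Guide goes to the east ledge with crate R3.
4. Guide goes back to the west ledge with crate K1.
5. Guide goes to the east ledge with crate R4.
6. Guide goes back to the west ledge alone.
7. Guide goes to the east ledge with crate R6.
8. Guide goes back to the west ledge alone.
9. Guide goes to the east ledge with crate K5.
10. Guide goes back to the west ledge alone.
11. Guide goes to the east ledge with crate K1.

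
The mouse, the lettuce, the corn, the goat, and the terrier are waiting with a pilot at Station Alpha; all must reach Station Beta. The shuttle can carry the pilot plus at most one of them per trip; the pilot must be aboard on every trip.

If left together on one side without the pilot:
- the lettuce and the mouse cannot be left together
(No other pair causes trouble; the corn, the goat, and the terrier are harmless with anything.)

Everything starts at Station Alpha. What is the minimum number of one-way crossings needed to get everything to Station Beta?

9

Counting alone: the pilot can take at most 1 across per trip to Station Beta, so moving all 5 needs at least 5 loaded trips out, with a return between consecutive ones — at least 9 crossings.
The plan below uses exactly 9 crossings, so it is optimal:
1. Pilot goes to Station Beta with the mouse.  [Station Alpha: the corn, the goat, the lettuce, the terrier | Station Beta: the mouse]
2. Pilot goes back to Station Alpha alone.  [Station Alpha: the corn, the goat, the lettuce, the terrier | Station Beta: the mouse]
3. Pilot goes to Station Beta with the corn.  [Station Alpha: the goat, the lettuce, the terrier | Station Beta: the corn, the mouse]
4. Pilot goes back to Station Alpha alone.  [Station Alpha: the goat, the lettuce, the terrier | Station Beta: the corn, the mouse]
5. Pilot goes to Station Beta with the goat.  [Station Alpha: the lettuce, the terrier | Station Beta: the corn, the goat, the mouse]
6. Pilot goes back to Station Alpha alone.  [Station Alpha: the lettuce, the terrier | Station Beta: the corn, the goat, the mouse]
7. Pilot goes to Station Beta with the terrier.  [Station Alpha: the lettuce | Station Beta: the corn, the goat, the mouse, the terrier]
8. Pilot goes back to Station Alpha alone.  [Station Alpha: the lettuce | Station Beta: the corn, the goat, the mouse, the terrier]
9. Pilot goes to Station Beta with the lettuce.  [Station Alpha: — | Station Beta: the corn, the goat, the lettuce, the mouse, the terrier]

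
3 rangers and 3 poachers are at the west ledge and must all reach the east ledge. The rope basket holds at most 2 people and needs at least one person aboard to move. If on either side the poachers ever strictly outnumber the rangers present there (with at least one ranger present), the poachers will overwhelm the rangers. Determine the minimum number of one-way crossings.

11

Counting alone: each trip to the east ledge takes at most 2 across and each return brings at least 1 back, so after t trips out (and t−1 returns) at most 2t − (t−1) of the 6 are across; that first reaches 6 at t = 5, so at least 9 crossings are needed.
The safety rule pushes this higher. Following every safe sequence of crossings, the most of the 6 that can be at the east ledge as the rope basket arrives there on crossing 9 is 5 — never all 6.
So no plan with fewer than 11 crossings exists, and this one achieves 11:
1. 2 poachers → the east ledge.  (the west ledge: 3R 1P; the east ledge: 0R 2P)
2. 1 poacher ← the west ledge.  (the west ledge: 3R 2P; the east ledge: 0R 1P)
3. 2 poachers → the east ledge.  (the west ledge: 3R 0P; the east ledge: 0R 3P)
4. 1 poacher ← the west ledge.  (the west ledge: 3R 1P; the east ledge: 0R 2P)
5. 2 rangers → the east ledge.  (the west ledge: 1R 1P; the east ledge: 2R 2P)
6. 1 ranger and 1 poacher ← the west ledge.  (the west ledge: 2R 2P; the east ledge: 1R 1P)
7. 2 rangers → the east ledge.  (the west ledge: 0R 2P; the east ledge: 3R 1P)
8. 1 poacher ← the west ledge.  (the west ledge: 0R 3P; the east ledge: 3R 0P)
9. 2 poachers → the east ledge.  (the west ledge: 0R 1P; the east ledge: 3R 2P)
10. 1 poacher ← the west ledge.  (the west ledge: 0R 2P; the east ledge: 3R 1P)
11. 2 poachers → the east ledge.  (the west ledge: 0R 0P; the east ledge: 3R 3P)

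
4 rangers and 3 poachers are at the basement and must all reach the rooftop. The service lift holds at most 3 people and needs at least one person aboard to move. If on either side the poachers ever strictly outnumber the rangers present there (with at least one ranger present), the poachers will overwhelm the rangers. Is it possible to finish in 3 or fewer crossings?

Counting alone: each trip to the rooftop takes at most 3 across and each return brings at least 1 back, so after t trips out (and t−1 returns) at most 3t − (t−1) of the 7 are across; that first reaches 7 at t = 3, so at least 5 crossings are needed.
Since 3 < 5, 3 crossings cannot be enough. (The shortest complete plan in fact takes 5:)
1. 3 poachers → the rooftop.  (the basement: 4R 0P; the rooftop: 0R 3P)
2. 1 poacher ← the basement.  (the basement: 4R 1P; the rooftop: 0R 2P)
3. 3 rangers → the rooftop.  (the basement: 1R 1P; the rooftop: 3R 2P)
4. 1 ranger ← the basement.  (the basement: 2R 1P; the rooftop: 2R 2P)
5. 2 rangers and 1 poacher → the rooftop.  (the basement: 0R 0P; the rooftop: 4R 3P)

No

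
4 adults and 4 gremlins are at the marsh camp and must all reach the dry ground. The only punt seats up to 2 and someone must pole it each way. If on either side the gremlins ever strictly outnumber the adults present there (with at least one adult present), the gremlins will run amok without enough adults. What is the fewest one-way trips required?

impossible

Following every safe sequence of crossings from the start, the most of the 8 that can be at the dry ground as the punt arrives there on crossings 1, 3, 5 is 2, 3, 4 respectively; the best ever achieved is 4 of 8.
From crossing 7 on, no configuration arises that was not already reachable earlier: only 11 distinct safe configurations (who is on which side, and where the punt is) can ever be reached, none of them has everyone across, and every continuation just revisits them. They are: 0 adults + 0 gremlins across (punt back at the start); 0 adults + 1 gremlin across (punt there); 0 adults + 1 gremlin across (punt back at the start); 0 adults + 2 gremlins across (punt there); 0 adults + 2 gremlins across (punt back at the start); 0 adults + 3 gremlins across (punt there); 0 adults + 3 gremlins across (punt back at the start); 0 adults + 4 gremlins across (punt there); 1 adult + 1 gremlin across (punt there); 1 adult + 1 gremlin across (punt back at the start); 2 adults + 2 gremlins across (punt there). So no valid plan exists.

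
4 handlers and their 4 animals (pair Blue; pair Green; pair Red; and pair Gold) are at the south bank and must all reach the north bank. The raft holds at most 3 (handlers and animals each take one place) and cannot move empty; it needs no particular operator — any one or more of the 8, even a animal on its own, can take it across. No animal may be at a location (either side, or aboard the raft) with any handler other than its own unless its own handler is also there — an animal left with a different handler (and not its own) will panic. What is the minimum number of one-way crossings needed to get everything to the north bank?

Counting alone: each trip to the north bank takes at most 3 across and each return brings at least 1 back, so after t trips out (and t−1 returns) at most 3t − (t−1) of the 8 are across; that first reaches 8 at t = 4, so at least 7 crossings are needed.
The safety rule pushes this higher. Following every safe sequence of crossings, the most of the 8 that can be at the north bank as the raft arrives there on crossing 7 is 7 — never all 8.
So no plan with fewer than 9 crossings exists, and this one achieves 9:
1. animal Blue and handler Blue cross → the north bank.
2. handler Blue crosses ← the south bank.
3. animal Green, handler Blue, and handler Green cross → the north bank.
4. animal Blue and handler Blue cross ← the south bank.
5. handler Blue, handler Gold, and handler Red cross → the north bank.
6. animal Green crosses ← the south bank.
7. animal Blue and animal Green cross → the north bank.
8. animal Blue crosses ← the south bank.
9. animal Blue, animal Gold, and animal Red cross → the north bank.

9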